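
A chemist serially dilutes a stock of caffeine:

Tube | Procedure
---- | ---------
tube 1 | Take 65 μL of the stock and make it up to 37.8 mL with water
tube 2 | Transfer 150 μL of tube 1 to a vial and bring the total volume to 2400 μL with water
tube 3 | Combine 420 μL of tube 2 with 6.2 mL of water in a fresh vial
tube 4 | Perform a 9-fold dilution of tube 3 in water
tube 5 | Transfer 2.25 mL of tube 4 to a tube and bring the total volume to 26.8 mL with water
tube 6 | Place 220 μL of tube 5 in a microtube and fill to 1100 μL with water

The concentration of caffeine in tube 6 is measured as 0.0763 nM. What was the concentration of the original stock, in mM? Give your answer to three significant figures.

Step 1: 65 μL brought to 37.8 mL → factor 37800/65 = 581.54
Step 2: 150 μL brought to 2400 μL → factor 2400/150 = 16
Step 3: 420 μL + 6.2 mL = 6620 μL total → factor 6620/420 = 15.762
Step 4: 9-fold → factor 9
Step 5: 2.25 mL brought to 26.8 mL → factor 26.8/2.25 = 11.911
Step 6: 220 μL brought to 1100 μL → factor 1100/220 = 5
Overall dilution factor = 581.54 × 16 × 15.762 × 9 × 11.911 × 5 = 7.8609 × 10^7
Stock = 0.0763 nM × 7.8609 × 10^7 = 5.998 × 10^6 nM = 6.00 mM

6.00 mM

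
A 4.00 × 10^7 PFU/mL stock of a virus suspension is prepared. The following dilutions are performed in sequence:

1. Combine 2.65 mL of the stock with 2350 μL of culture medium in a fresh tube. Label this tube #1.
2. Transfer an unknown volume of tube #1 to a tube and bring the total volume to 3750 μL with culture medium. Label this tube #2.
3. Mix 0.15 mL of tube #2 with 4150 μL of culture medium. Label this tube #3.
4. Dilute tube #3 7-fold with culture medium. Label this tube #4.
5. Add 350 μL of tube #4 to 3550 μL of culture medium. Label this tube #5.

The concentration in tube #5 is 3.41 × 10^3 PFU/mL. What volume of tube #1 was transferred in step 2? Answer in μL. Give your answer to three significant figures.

1.35 × 10^3 μL

Step 1: 2.65 mL + 2350 μL = 5 mL total → factor 5/2.65 = 1.8868
Step 2: v brought to 3750 μL → factor = 3750 μL/v
Step 3: 0.15 mL + 4150 μL = 4.3 mL total → factor 4.3/0.15 = 28.667
Step 4: 7-fold → factor 7
Step 5: 350 μL + 3550 μL = 3900 μL total → factor 3900/350 = 11.143
Product of known-step factors = 4218.9
Overall factor = 4.00 × 10^7 PFU/mL / (3.41 × 10^3 PFU/mL) = 11730
Step-2 factor = 11730 / 4218.9 = 2.7804
v = 3750 μL / 2.7804 = 1.35 × 10^3 μL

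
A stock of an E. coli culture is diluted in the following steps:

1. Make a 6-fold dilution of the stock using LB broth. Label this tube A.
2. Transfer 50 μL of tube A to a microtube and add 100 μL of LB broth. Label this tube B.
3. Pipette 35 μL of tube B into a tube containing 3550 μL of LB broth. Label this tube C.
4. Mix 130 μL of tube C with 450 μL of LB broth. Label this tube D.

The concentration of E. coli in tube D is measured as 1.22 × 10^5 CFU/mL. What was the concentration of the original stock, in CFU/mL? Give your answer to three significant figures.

Step 1: 6-fold → factor 6
Step 2: 50 μL + 100 μL = 150 μL total → factor 150/50 = 3
Step 3: 35 μL + 3550 μL = 3585 μL total → factor 3585/35 = 102.43
Step 4: 130 μL + 450 μL = 580 μL total → factor 580/130 = 4.4615
Overall dilution factor = 6 × 3 × 102.43 × 4.4615 = 8225.8
Stock = 1.22 × 10^5 CFU/mL × 8225.8 = 1.00 × 10^9 CFU/mL

1.00 × 10^9 CFU/mL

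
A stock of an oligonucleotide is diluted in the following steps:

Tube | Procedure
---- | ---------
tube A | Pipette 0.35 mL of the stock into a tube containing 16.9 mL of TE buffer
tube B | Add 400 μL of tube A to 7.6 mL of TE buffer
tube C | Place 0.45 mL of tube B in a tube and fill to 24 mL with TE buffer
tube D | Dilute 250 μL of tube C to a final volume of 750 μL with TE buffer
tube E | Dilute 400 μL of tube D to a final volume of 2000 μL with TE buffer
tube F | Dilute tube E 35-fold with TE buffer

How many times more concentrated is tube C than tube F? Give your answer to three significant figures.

525

Step 1: 0.35 mL + 16.9 mL = 17.25 mL total → factor 17.25/0.35 = 49.286
Step 2: 400 μL + 7.6 mL = 8000 μL total → factor 8000/400 = 20
Step 3: 0.45 mL brought to 24 mL → factor 24/0.45 = 53.333
Step 4: 250 μL brought to 750 μL → factor 750/250 = 3
Step 5: 400 μL brought to 2000 μL → factor 2000/400 = 5
Step 6: 35-fold → factor 35
Dilution factor to tube C = 52571; to tube F = 2.76 × 10^7
[tube C]/[tube F] = (factor to tube F)/(factor to tube C) = 2.76 × 10^7/52571 = 525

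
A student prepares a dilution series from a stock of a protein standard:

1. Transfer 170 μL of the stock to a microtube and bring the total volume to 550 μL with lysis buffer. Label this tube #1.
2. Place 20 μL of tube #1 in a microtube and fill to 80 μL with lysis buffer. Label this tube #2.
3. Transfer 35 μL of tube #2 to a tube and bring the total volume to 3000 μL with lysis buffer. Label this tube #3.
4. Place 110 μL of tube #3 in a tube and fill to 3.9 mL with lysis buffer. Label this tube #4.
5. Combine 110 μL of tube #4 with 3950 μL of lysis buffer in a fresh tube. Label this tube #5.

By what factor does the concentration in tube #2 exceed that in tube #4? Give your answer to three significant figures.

3.04 × 10^3

Step 1: 170 μL brought to 550 μL → factor 550/170 = 3.2353
Step 2: 20 μL brought to 80 μL → factor 80/20 = 4
Step 3: 35 μL brought to 3000 μL → factor 3000/35 = 85.714
Step 4: 110 μL brought to 3.9 mL → factor 3900/110 = 35.455
Dilution factor to tube #2 = 12.941; to tube #4 = 39328
[tube #2]/[tube #4] = (factor to tube #4)/(factor to tube #2) = 39328/12.941 = 3.04 × 10^3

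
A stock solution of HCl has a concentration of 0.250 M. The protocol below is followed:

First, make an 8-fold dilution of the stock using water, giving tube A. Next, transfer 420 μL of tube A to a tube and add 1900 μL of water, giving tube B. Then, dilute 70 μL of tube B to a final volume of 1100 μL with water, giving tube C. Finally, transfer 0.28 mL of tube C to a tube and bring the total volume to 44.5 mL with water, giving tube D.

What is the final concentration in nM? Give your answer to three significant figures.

2.27 × 10^3 nM

Step 1: 8-fold → factor 8
Step 2: 420 μL + 1900 μL = 2320 μL total → factor 2320/420 = 5.5238
Step 3: 70 μL brought to 1100 μL → factor 1100/70 = 15.714
Step 4: 0.28 mL brought to 44.5 mL → factor 44.5/0.28 = 158.93
Overall dilution factor = 8 × 5.5238 × 15.714 × 158.93 = 1.1036 × 10^5
Final = 0.250 M / 1.1036 × 10^5 = 2.265 × 10^-6 M = 2.27 × 10^3 nM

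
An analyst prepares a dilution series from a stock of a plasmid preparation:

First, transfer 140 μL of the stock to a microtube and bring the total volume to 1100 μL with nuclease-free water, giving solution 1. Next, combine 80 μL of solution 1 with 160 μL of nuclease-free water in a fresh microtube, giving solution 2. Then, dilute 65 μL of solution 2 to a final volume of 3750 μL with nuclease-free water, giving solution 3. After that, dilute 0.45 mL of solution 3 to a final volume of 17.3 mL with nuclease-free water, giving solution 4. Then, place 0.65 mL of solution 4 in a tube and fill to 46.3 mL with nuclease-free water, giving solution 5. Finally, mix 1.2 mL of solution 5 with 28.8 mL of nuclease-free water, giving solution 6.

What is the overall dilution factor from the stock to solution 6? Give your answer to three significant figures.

Step 1: 140 μL brought to 1100 μL → factor 1100/140 = 7.8571
Step 2: 80 μL + 160 μL = 240 μL total → factor 240/80 = 3
Step 3: 65 μL brought to 3750 μL → factor 3750/65 = 57.692
Step 4: 0.45 mL brought to 17.3 mL → factor 17.3/0.45 = 38.444
Step 5: 0.65 mL brought to 46.3 mL → factor 46.3/0.65 = 71.231
Step 6: 1.2 mL + 28.8 mL = 30 mL total → factor 30/1.2 = 25
Overall dilution factor = 7.8571 × 3 × 57.692 × 38.444 × 71.231 × 25 = 9.3099 × 10^7

9.31 × 10^7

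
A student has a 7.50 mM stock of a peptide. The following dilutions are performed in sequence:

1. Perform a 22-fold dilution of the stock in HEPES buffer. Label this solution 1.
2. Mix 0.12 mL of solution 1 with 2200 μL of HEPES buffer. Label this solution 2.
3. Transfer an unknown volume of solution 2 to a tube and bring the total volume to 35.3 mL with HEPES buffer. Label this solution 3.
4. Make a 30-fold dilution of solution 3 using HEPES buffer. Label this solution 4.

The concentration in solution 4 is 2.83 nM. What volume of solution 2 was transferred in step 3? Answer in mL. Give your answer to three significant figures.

0.170 mL

Step 1: 22-fold → factor 22
Step 2: 0.12 mL + 2200 μL = 2.32 mL total → factor 2.32/0.12 = 19.333
Step 3: v brought to 35.3 mL → factor = 35.3 mL/v
Step 4: 30-fold → factor 30
Product of known-step factors = 12760
Overall factor = 7.50 mM / (2.83 nM) = 2.6502 × 10^6
Step-3 factor = 2.6502 × 10^6 / 12760 = 207.69
v = 35.3 mL / 207.69 = 0.170 mL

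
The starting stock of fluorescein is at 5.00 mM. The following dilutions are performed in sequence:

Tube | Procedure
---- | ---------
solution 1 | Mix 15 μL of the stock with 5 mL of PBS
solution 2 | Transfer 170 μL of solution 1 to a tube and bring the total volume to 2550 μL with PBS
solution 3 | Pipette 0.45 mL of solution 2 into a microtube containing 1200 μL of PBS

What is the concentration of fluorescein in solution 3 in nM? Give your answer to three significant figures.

272 nM

Step 1: 15 μL + 5 mL = 5015 μL total → factor 5015/15 = 334.33
Step 2: 170 μL brought to 2550 μL → factor 2550/170 = 15
Step 3: 0.45 mL + 1200 μL = 1.65 mL total → factor 1.65/0.45 = 3.6667
Dilution factor through solution 3 = 334.33 × 15 × 3.6667 = 18388
[solution 3] = 5.00 mM / 18388 = 0.0002719 mM = 272 nM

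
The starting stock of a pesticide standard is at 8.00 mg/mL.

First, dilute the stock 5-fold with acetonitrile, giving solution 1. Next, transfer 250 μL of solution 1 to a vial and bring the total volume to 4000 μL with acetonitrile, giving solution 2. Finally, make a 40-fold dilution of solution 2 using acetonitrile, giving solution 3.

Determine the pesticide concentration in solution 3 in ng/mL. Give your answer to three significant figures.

2.50 × 10^3 ng/mL

Step 1: 5-fold → factor 5
Step 2: 250 μL brought to 4000 μL → factor 4000/250 = 16
Step 3: 40-fold → factor 40
Overall dilution factor = 5 × 16 × 40 = 3200
Final = 8.00 mg/mL / 3200 = 0.002500 mg/mL = 2.50 × 10^3 ng/mL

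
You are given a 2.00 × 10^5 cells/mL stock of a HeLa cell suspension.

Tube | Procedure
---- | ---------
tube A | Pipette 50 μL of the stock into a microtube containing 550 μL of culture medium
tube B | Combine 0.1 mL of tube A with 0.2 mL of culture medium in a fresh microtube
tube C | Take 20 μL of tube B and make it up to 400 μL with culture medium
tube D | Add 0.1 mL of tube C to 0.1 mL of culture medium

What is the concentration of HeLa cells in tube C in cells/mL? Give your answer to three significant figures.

278 cells/mL

Step 1: 50 μL + 550 μL = 600 μL total → factor 600/50 = 12
Step 2: 0.1 mL + 0.2 mL = 0.3 mL total → factor 0.3/0.1 = 3
Step 3: 20 μL brought to 400 μL → factor 400/20 = 20
Dilution factor through tube C = 12 × 3 × 20 = 720
[tube C] = 2.00 × 10^5 cells/mL / 720 = 278 cells/mL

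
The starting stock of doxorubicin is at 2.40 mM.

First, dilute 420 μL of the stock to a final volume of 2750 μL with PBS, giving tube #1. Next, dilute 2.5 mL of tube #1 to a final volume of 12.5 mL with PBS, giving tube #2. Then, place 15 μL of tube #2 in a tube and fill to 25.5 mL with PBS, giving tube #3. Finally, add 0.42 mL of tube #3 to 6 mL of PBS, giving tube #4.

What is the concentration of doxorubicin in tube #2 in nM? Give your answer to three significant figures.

Step 1: 420 μL brought to 2750 μL → factor 2750/420 = 6.5476
Step 2: 2.5 mL brought to 12.5 mL → factor 12.5/2.5 = 5
Dilution factor through tube #2 = 6.5476 × 5 = 32.738
[tube #2] = 2.40 mM / 32.738 = 0.07331 mM = 7.33 × 10^4 nM

7.33 × 10^4 nM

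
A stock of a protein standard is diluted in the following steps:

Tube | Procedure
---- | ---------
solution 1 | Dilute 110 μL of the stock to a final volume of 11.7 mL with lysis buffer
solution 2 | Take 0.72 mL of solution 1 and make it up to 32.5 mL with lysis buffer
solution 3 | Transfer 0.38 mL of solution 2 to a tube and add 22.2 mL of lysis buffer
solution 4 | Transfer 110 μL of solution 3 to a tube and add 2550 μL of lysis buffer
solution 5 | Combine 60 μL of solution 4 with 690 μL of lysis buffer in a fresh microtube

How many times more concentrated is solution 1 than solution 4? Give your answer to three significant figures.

Step 1: 110 μL brought to 11.7 mL → factor 11700/110 = 106.36
Step 2: 0.72 mL brought to 32.5 mL → factor 32.5/0.72 = 45.139
Step 3: 0.38 mL + 22.2 mL = 22.58 mL total → factor 22.58/0.38 = 59.421
Step 4: 110 μL + 2550 μL = 2660 μL total → factor 2660/110 = 24.182
Dilution factor to solution 1 = 106.36; to solution 4 = 6.8988 × 10^6
[solution 1]/[solution 4] = (factor to solution 4)/(factor to solution 1) = 6.8988 × 10^6/106.36 = 6.49 × 10^4

6.49 × 10^4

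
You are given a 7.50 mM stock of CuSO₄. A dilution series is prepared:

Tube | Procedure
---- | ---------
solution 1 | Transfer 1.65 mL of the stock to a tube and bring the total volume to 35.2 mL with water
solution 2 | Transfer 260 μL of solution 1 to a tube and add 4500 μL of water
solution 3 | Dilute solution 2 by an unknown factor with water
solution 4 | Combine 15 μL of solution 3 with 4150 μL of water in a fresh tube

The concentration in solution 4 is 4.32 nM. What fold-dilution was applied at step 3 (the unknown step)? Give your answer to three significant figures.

16.0-fold

Step 1: 1.65 mL brought to 35.2 mL → factor 35.2/1.65 = 21.333
Step 2: 260 μL + 4500 μL = 4760 μL total → factor 4760/260 = 18.308
Step 3: unknown factor x
Step 4: 15 μL + 4150 μL = 4165 μL total → factor 4165/15 = 277.67
Product of known-step factors = 1.0845 × 10^5
Overall factor = 7.50 mM / (4.32 nM) = 1.7361 × 10^6
x = 1.7361 × 10^6 / 1.0845 × 10^5 = 16.0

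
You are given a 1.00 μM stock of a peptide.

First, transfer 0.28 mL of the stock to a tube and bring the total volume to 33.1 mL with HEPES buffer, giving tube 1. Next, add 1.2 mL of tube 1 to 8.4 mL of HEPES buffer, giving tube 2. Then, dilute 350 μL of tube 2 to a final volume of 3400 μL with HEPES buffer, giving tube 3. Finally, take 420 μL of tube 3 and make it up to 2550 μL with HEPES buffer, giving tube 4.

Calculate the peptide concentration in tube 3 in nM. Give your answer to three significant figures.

Step 1: 0.28 mL brought to 33.1 mL → factor 33.1/0.28 = 118.21
Step 2: 1.2 mL + 8.4 mL = 9.6 mL total → factor 9.6/1.2 = 8
Step 3: 350 μL brought to 3400 μL → factor 3400/350 = 9.7143
Dilution factor through tube 3 = 118.21 × 8 × 9.7143 = 9186.9
[tube 3] = 1.00 μM / 9186.9 = 0.0001089 μM = 0.109 nM

0.109 nM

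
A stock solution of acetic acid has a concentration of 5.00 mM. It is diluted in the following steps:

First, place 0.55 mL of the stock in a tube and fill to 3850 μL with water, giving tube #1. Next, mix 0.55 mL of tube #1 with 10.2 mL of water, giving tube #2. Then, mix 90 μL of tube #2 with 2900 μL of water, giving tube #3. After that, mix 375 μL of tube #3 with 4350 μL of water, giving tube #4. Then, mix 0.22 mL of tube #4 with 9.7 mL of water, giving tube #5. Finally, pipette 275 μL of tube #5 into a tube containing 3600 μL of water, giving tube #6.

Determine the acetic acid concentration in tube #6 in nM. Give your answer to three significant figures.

0.137 nM

Step 1: 0.55 mL brought to 3850 μL → factor 3.85/0.55 = 7
Step 2: 0.55 mL + 10.2 mL = 10.75 mL total → factor 10.75/0.55 = 19.545
Step 3: 90 μL + 2900 μL = 2990 μL total → factor 2990/90 = 33.222
Step 4: 375 μL + 4350 μL = 4725 μL total → factor 4725/375 = 12.6
Step 5: 0.22 mL + 9.7 mL = 9.92 mL total → factor 9.92/0.22 = 45.091
Step 6: 275 μL + 3600 μL = 3875 μL total → factor 3875/275 = 14.091
Overall dilution factor = 7 × 19.545 × 33.222 × 12.6 × 45.091 × 14.091 = 3.6389 × 10^7
Final = 5.00 mM / 3.6389 × 10^7 = 1.374 × 10^-7 mM = 0.137 nM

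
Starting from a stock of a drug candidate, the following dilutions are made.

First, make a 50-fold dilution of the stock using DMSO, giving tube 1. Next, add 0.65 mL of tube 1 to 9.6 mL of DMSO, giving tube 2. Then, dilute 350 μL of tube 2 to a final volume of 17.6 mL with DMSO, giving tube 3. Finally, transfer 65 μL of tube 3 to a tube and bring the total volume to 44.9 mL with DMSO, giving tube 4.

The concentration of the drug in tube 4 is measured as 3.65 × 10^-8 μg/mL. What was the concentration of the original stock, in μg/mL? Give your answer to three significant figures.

Step 1: 50-fold → factor 50
Step 2: 0.65 mL + 9.6 mL = 10.25 mL total → factor 10.25/0.65 = 15.769
Step 3: 350 μL brought to 17.6 mL → factor 17600/350 = 50.286
Step 4: 65 μL brought to 44.9 mL → factor 44900/65 = 690.77
Overall dilution factor = 50 × 15.769 × 50.286 × 690.77 = 2.7388 × 10^7
Stock = 3.65 × 10^-8 μg/mL × 2.7388 × 10^7 = 1.00 μg/mL

1.00 μg/mL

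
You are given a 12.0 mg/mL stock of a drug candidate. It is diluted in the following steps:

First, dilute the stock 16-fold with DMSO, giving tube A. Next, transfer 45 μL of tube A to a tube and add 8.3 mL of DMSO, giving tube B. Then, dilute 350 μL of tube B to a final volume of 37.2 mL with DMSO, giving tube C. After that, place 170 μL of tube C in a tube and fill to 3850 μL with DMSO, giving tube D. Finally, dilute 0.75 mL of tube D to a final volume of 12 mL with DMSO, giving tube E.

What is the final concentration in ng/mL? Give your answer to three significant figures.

0.105 ng/mL

Step 1: 16-fold → factor 16
Step 2: 45 μL + 8.3 mL = 8345 μL total → factor 8345/45 = 185.44
Step 3: 350 μL brought to 37.2 mL → factor 37200/350 = 106.29
Step 4: 170 μL brought to 3850 μL → factor 3850/170 = 22.647
Step 5: 0.75 mL brought to 12 mL → factor 12/0.75 = 16
Overall dilution factor = 16 × 185.44 × 106.29 × 22.647 × 16 = 1.1427 × 10^8
Final = 12.0 mg/mL / 1.1427 × 10^8 = 1.050 × 10^-7 mg/mL = 0.105 ng/mL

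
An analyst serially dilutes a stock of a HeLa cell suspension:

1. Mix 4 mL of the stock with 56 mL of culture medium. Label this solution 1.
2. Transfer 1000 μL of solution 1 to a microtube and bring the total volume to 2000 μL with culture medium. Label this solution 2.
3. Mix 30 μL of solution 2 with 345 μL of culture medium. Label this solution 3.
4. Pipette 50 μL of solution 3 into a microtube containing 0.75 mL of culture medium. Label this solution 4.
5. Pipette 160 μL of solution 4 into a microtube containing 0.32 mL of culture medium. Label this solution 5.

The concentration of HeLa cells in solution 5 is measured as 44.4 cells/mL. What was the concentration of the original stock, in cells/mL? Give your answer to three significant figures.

Step 1: 4 mL + 56 mL = 60 mL total → factor 60/4 = 15
Step 2: 1000 μL brought to 2000 μL → factor 2000/1000 = 2
Step 3: 30 μL + 345 μL = 375 μL total → factor 375/30 = 12.5
Step 4: 50 μL + 0.75 mL = 800 μL total → factor 800/50 = 16
Step 5: 160 μL + 0.32 mL = 480 μL total → factor 480/160 = 3
Overall dilution factor = 15 × 2 × 12.5 × 16 × 3 = 18000
Stock = 44.4 cells/mL × 18000 = 7.99 × 10^5 cells/mL

7.99 × 10^5 cells/mL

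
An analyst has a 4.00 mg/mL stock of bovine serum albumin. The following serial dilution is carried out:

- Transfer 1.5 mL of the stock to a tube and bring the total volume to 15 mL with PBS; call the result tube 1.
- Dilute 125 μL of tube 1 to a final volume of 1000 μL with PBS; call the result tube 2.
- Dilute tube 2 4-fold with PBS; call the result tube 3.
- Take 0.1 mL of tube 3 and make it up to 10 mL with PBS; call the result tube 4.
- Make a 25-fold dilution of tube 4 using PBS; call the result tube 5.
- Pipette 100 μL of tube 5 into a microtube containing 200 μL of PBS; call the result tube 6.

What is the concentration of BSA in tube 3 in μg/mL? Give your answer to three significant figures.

12.5 μg/mL

Step 1: 1.5 mL brought to 15 mL → factor 15/1.5 = 10
Step 2: 125 μL brought to 1000 μL → factor 1000/125 = 8
Step 3: 4-fold → factor 4
Dilution factor through tube 3 = 10 × 8 × 4 = 320
[tube 3] = 4.00 mg/mL / 320 = 0.01250 mg/mL = 12.5 μg/mL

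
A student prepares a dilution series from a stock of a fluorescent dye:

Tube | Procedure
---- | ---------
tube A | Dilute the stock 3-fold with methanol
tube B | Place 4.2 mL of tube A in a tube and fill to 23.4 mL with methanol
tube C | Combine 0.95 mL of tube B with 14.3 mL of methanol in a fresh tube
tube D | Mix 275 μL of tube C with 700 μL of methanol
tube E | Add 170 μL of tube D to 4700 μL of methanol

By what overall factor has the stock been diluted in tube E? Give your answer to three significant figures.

Step 1: 3-fold → factor 3
Step 2: 4.2 mL brought to 23.4 mL → factor 23.4/4.2 = 5.5714
Step 3: 0.95 mL + 14.3 mL = 15.25 mL total → factor 15.25/0.95 = 16.053
Step 4: 275 μL + 700 μL = 975 μL total → factor 975/275 = 3.5455
Step 5: 170 μL + 4700 μL = 4870 μL total → factor 4870/170 = 28.647
Overall dilution factor = 3 × 5.5714 × 16.053 × 3.5455 × 28.647 = 27251

2.73 × 10^4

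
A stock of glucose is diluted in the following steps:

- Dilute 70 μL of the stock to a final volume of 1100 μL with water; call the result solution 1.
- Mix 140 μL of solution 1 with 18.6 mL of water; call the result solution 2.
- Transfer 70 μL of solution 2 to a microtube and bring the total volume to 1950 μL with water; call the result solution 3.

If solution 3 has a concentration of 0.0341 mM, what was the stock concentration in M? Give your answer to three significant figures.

Step 1: 70 μL brought to 1100 μL → factor 1100/70 = 15.714
Step 2: 140 μL + 18.6 mL = 18740 μL total → factor 18740/140 = 133.86
Step 3: 70 μL brought to 1950 μL → factor 1950/70 = 27.857
Overall dilution factor = 15.714 × 133.86 × 27.857 = 58597
Stock = 0.0341 mM × 58597 = 1998 mM = 2.00 M

2.00 M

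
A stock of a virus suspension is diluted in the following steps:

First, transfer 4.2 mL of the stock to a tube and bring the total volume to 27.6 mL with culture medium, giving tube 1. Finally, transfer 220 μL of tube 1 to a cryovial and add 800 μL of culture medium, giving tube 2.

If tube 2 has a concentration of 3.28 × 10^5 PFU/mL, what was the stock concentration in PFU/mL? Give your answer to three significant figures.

9.99 × 10^6 PFU/mL

Step 1: 4.2 mL brought to 27.6 mL → factor 27.6/4.2 = 6.5714
Step 2: 220 μL + 800 μL = 1020 μL total → factor 1020/220 = 4.6364
Overall dilution factor = 6.5714 × 4.6364 = 30.468
Stock = 3.28 × 10^5 PFU/mL × 30.468 = 9.99 × 10^6 PFU/mL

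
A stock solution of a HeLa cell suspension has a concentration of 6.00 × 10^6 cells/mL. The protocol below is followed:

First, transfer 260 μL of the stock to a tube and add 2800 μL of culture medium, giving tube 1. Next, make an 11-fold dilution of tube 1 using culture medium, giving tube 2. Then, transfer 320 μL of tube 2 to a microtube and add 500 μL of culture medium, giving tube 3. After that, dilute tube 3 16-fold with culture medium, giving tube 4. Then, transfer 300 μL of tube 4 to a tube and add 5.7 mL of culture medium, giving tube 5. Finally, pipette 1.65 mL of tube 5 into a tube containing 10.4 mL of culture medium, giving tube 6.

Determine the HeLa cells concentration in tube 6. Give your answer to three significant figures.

7.74 cells/mL

Step 1: 260 μL + 2800 μL = 3060 μL total → factor 3060/260 = 11.769
Step 2: 11-fold → factor 11
Step 3: 320 μL + 500 μL = 820 μL total → factor 820/320 = 2.5625
Step 4: 16-fold → factor 16
Step 5: 300 μL + 5.7 mL = 6000 μL total → factor 6000/300 = 20
Step 6: 1.65 mL + 10.4 mL = 12.05 mL total → factor 12.05/1.65 = 7.303
Overall dilution factor = 11.769 × 11 × 2.5625 × 16 × 20 × 7.303 = 7.7528 × 10^5
Final = 6.00 × 10^6 cells/mL / 7.7528 × 10^5 = 7.74 cells/mL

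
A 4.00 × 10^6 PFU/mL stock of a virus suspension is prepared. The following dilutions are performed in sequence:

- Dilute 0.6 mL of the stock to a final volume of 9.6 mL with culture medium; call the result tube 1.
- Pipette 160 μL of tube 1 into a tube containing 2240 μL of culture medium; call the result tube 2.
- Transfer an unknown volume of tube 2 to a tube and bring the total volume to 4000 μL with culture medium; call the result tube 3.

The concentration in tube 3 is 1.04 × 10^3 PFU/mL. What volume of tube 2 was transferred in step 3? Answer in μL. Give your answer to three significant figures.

250 μL

Step 1: 0.6 mL brought to 9.6 mL → factor 9.6/0.6 = 16
Step 2: 160 μL + 2240 μL = 2400 μL total → factor 2400/160 = 15
Step 3: v brought to 4000 μL → factor = 4000 μL/v
Product of known-step factors = 240
Overall factor = 4.00 × 10^6 PFU/mL / (1.04 × 10^3 PFU/mL) = 3846.2
Step-3 factor = 3846.2 / 240 = 16.026
v = 4000 μL / 16.026 = 250 μL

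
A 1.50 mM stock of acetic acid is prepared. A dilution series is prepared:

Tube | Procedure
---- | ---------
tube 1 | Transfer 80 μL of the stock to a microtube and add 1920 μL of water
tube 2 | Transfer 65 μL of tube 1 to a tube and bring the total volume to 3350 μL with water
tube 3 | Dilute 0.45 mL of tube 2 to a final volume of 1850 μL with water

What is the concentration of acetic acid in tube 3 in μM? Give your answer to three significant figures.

Step 1: 80 μL + 1920 μL = 2000 μL total → factor 2000/80 = 25
Step 2: 65 μL brought to 3350 μL → factor 3350/65 = 51.538
Step 3: 0.45 mL brought to 1850 μL → factor 1.85/0.45 = 4.1111
Overall dilution factor = 25 × 51.538 × 4.1111 = 5297
Final = 1.50 mM / 5297 = 0.0002832 mM = 0.283 μM

0.283 μM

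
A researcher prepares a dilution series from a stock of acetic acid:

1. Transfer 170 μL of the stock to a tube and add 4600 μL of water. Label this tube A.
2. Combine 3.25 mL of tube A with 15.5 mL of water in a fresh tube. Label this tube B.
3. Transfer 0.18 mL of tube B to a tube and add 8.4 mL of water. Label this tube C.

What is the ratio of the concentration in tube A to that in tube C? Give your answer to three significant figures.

Step 1: 170 μL + 4600 μL = 4770 μL total → factor 4770/170 = 28.059
Step 2: 3.25 mL + 15.5 mL = 18.75 mL total → factor 18.75/3.25 = 5.7692
Step 3: 0.18 mL + 8.4 mL = 8.58 mL total → factor 8.58/0.18 = 47.667
Dilution factor to tube A = 28.059; to tube C = 7716.2
[tube A]/[tube C] = (factor to tube C)/(factor to tube A) = 7716.2/28.059 = 275

275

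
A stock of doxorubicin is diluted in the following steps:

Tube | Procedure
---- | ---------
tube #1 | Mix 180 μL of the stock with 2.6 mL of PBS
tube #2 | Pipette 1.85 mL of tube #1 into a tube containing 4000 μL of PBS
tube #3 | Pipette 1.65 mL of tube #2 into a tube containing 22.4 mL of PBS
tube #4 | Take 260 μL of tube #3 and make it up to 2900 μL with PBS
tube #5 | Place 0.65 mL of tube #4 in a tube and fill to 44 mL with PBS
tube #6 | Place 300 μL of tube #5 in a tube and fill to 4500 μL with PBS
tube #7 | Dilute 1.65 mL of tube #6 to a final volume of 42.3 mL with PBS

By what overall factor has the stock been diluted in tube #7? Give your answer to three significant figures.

Step 1: 180 μL + 2.6 mL = 2780 μL total → factor 2780/180 = 15.444
Step 2: 1.85 mL + 4000 μL = 5.85 mL total → factor 5.85/1.85 = 3.1622
Step 3: 1.65 mL + 22.4 mL = 24.05 mL total → factor 24.05/1.65 = 14.576
Step 4: 260 μL brought to 2900 μL → factor 2900/260 = 11.154
Step 5: 0.65 mL brought to 44 mL → factor 44/0.65 = 67.692
Step 6: 300 μL brought to 4500 μL → factor 4500/300 = 15
Step 7: 1.65 mL brought to 42.3 mL → factor 42.3/1.65 = 25.636
Overall dilution factor = 15.444 × 3.1622 × 14.576 × 11.154 × 67.692 × 15 × 25.636 = 2.0668 × 10^8

2.07 × 10^8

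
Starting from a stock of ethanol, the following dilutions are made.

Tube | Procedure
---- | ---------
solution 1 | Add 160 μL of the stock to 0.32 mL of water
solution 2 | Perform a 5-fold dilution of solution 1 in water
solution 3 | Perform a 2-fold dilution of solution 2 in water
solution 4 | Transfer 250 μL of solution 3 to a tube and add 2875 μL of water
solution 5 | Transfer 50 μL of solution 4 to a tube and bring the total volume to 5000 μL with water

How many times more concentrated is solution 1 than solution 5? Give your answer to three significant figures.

Step 1: 160 μL + 0.32 mL = 480 μL total → factor 480/160 = 3
Step 2: 5-fold → factor 5
Step 3: 2-fold → factor 2
Step 4: 250 μL + 2875 μL = 3125 μL total → factor 3125/250 = 12.5
Step 5: 50 μL brought to 5000 μL → factor 5000/50 = 100
Dilution factor to solution 1 = 3; to solution 5 = 37500
[solution 1]/[solution 5] = (factor to solution 5)/(factor to solution 1) = 37500/3 = 1.25 × 10^4

1.25 × 10^4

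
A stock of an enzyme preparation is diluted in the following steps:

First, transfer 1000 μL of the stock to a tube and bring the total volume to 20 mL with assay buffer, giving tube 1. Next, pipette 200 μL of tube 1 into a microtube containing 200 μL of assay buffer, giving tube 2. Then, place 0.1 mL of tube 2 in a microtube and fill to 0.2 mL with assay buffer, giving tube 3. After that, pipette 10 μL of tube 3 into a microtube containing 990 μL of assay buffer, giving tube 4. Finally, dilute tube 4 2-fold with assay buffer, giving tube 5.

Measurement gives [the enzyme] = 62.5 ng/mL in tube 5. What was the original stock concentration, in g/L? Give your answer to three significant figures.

Step 1: 1000 μL brought to 20 mL → factor 20000/1000 = 20
Step 2: 200 μL + 200 μL = 400 μL total → factor 400/200 = 2
Step 3: 0.1 mL brought to 0.2 mL → factor 0.2/0.1 = 2
Step 4: 10 μL + 990 μL = 1000 μL total → factor 1000/10 = 100
Step 5: 2-fold → factor 2
Overall dilution factor = 20 × 2 × 2 × 100 × 2 = 16000
Stock = 62.5 ng/mL × 16000 = 1.000 × 10^6 ng/mL = 1.00 g/L

1.00 g/L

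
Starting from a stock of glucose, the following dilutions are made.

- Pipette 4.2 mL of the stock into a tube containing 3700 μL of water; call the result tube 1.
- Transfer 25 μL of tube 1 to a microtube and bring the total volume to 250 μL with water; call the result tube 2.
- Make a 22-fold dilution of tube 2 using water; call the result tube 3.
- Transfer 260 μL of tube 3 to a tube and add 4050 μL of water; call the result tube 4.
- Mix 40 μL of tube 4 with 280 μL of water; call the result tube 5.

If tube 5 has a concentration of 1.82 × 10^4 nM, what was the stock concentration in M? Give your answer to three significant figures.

Step 1: 4.2 mL + 3700 μL = 7.9 mL total → factor 7.9/4.2 = 1.881
Step 2: 25 μL brought to 250 μL → factor 250/25 = 10
Step 3: 22-fold → factor 22
Step 4: 260 μL + 4050 μL = 4310 μL total → factor 4310/260 = 16.577
Step 5: 40 μL + 280 μL = 320 μL total → factor 320/40 = 8
Overall dilution factor = 1.881 × 10 × 22 × 16.577 × 8 = 54878
Stock = 1.82 × 10^4 nM × 54878 = 9.988 × 10^8 nM = 0.999 M

0.999 M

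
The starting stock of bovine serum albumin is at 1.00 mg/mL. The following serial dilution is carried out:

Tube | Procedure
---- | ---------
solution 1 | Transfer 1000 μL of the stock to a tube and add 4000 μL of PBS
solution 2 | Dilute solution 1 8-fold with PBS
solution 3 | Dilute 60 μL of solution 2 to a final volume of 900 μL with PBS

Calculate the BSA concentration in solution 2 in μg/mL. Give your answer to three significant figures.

Step 1: 1000 μL + 4000 μL = 5000 μL total → factor 5000/1000 = 5
Step 2: 8-fold → factor 8
Dilution factor through solution 2 = 5 × 8 = 40
[solution 2] = 1.00 mg/mL / 40 = 0.02500 mg/mL = 25.0 μg/mL

25.0 μg/mL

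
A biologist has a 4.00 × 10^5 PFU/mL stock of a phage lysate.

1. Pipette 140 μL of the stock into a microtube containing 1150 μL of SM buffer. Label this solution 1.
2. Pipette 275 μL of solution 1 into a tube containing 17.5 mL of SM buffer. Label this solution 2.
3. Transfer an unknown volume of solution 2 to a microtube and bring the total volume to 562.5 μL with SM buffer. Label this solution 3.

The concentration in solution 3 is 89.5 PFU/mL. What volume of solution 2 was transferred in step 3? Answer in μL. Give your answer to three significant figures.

Step 1: 140 μL + 1150 μL = 1290 μL total → factor 1290/140 = 9.2143
Step 2: 275 μL + 17.5 mL = 17775 μL total → factor 17775/275 = 64.636
Step 3: v brought to 562.5 μL → factor = 562.5 μL/v
Product of known-step factors = 595.58
Overall factor = 4.00 × 10^5 PFU/mL / (89.5 PFU/mL) = 4469.3
Step-3 factor = 4469.3 / 595.58 = 7.5041
v = 562.5 μL / 7.5041 = 75.0 μL

75.0 μL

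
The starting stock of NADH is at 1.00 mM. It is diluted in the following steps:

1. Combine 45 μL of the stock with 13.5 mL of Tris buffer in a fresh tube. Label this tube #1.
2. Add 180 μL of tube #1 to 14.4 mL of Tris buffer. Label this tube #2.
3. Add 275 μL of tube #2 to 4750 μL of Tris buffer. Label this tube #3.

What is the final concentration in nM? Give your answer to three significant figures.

Step 1: 45 μL + 13.5 mL = 13545 μL total → factor 13545/45 = 301
Step 2: 180 μL + 14.4 mL = 14580 μL total → factor 14580/180 = 81
Step 3: 275 μL + 4750 μL = 5025 μL total → factor 5025/275 = 18.273
Overall dilution factor = 301 × 81 × 18.273 = 4.4551 × 10^5
Final = 1.00 mM / 4.4551 × 10^5 = 2.245 × 10^-6 mM = 2.24 nM

2.24 nM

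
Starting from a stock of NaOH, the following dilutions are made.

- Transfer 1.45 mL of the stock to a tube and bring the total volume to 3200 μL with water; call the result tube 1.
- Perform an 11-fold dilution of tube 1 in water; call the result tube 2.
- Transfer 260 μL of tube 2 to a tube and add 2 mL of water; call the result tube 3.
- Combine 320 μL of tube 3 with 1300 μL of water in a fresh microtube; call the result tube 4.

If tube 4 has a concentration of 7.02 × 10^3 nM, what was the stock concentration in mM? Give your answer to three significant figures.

7.50 mM

Step 1: 1.45 mL brought to 3200 μL → factor 3.2/1.45 = 2.2069
Step 2: 11-fold → factor 11
Step 3: 260 μL + 2 mL = 2260 μL total → factor 2260/260 = 8.6923
Step 4: 320 μL + 1300 μL = 1620 μL total → factor 1620/320 = 5.0625
Overall dilution factor = 2.2069 × 11 × 8.6923 × 5.0625 = 1068.3
Stock = 7.02 × 10^3 nM × 1068.3 = 7.499 × 10^6 nM = 7.50 mM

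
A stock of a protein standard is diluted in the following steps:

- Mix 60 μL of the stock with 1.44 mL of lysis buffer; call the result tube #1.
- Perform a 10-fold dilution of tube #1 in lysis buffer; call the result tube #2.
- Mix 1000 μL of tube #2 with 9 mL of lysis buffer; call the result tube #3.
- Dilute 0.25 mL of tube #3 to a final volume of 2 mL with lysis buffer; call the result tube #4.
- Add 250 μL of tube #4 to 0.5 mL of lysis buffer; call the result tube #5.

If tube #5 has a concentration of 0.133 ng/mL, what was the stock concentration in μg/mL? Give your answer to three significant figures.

Step 1: 60 μL + 1.44 mL = 1500 μL total → factor 1500/60 = 25
Step 2: 10-fold → factor 10
Step 3: 1000 μL + 9 mL = 10000 μL total → factor 10000/1000 = 10
Step 4: 0.25 mL brought to 2 mL → factor 2/0.25 = 8
Step 5: 250 μL + 0.5 mL = 750 μL total → factor 750/250 = 3
Overall dilution factor = 25 × 10 × 10 × 8 × 3 = 60000
Stock = 0.133 ng/mL × 60000 = 7980 ng/mL = 7.98 μg/mL

7.98 μg/mL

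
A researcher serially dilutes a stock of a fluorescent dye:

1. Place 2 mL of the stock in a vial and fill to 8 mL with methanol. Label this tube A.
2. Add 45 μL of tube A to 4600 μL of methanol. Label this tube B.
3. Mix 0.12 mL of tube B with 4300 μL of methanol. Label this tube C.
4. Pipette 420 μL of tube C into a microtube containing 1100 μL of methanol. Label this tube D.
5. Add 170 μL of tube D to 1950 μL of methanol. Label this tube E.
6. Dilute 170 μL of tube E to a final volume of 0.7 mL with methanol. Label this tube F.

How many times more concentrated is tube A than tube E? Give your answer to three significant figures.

1.72 × 10^5

Step 1: 2 mL brought to 8 mL → factor 8/2 = 4
Step 2: 45 μL + 4600 μL = 4645 μL total → factor 4645/45 = 103.22
Step 3: 0.12 mL + 4300 μL = 4.42 mL total → factor 4.42/0.12 = 36.833
Step 4: 420 μL + 1100 μL = 1520 μL total → factor 1520/420 = 3.619
Step 5: 170 μL + 1950 μL = 2120 μL total → factor 2120/170 = 12.471
Dilution factor to tube A = 4; to tube E = 6.8637 × 10^5
[tube A]/[tube E] = (factor to tube E)/(factor to tube A) = 6.8637 × 10^5/4 = 1.72 × 10^5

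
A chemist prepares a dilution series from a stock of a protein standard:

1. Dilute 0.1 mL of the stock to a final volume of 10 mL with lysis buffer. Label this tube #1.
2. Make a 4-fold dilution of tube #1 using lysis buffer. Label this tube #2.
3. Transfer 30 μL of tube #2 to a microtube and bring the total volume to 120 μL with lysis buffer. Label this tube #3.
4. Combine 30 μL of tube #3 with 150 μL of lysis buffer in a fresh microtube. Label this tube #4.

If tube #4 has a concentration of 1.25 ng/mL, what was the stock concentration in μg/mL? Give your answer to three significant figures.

12.0 μg/mL

Step 1: 0.1 mL brought to 10 mL → factor 10/0.1 = 100
Step 2: 4-fold → factor 4
Step 3: 30 μL brought to 120 μL → factor 120/30 = 4
Step 4: 30 μL + 150 μL = 180 μL total → factor 180/30 = 6
Overall dilution factor = 100 × 4 × 4 × 6 = 9600
Stock = 1.25 ng/mL × 9600 = 1.200 × 10^4 ng/mL = 12.0 μg/mL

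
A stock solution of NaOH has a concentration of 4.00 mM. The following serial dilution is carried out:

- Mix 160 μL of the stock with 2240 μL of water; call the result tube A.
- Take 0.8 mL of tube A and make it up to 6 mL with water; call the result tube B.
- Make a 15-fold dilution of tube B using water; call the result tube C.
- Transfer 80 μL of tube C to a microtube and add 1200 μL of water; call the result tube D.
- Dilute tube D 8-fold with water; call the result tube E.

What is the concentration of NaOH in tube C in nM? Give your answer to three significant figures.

Step 1: 160 μL + 2240 μL = 2400 μL total → factor 2400/160 = 15
Step 2: 0.8 mL brought to 6 mL → factor 6/0.8 = 7.5
Step 3: 15-fold → factor 15
Dilution factor through tube C = 15 × 7.5 × 15 = 1687.5
[tube C] = 4.00 mM / 1687.5 = 0.002370 mM = 2.37 × 10^3 nM

2.37 × 10^3 nM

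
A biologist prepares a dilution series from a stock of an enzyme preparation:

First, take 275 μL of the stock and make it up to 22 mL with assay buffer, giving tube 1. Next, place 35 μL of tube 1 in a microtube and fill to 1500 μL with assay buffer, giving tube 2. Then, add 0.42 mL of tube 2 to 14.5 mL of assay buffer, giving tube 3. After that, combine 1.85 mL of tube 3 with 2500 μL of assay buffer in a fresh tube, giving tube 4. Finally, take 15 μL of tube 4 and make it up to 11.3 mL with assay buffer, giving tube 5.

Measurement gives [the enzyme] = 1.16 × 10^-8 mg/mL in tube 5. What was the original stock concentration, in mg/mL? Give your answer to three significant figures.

2.50 mg/mL

Step 1: 275 μL brought to 22 mL → factor 22000/275 = 80
Step 2: 35 μL brought to 1500 μL → factor 1500/35 = 42.857
Step 3: 0.42 mL + 14.5 mL = 14.92 mL total → factor 14.92/0.42 = 35.524
Step 4: 1.85 mL + 2500 μL = 4.35 mL total → factor 4.35/1.85 = 2.3514
Step 5: 15 μL brought to 11.3 mL → factor 11300/15 = 753.33
Overall dilution factor = 80 × 42.857 × 35.524 × 2.3514 × 753.33 = 2.1574 × 10^8
Stock = 1.16 × 10^-8 mg/mL × 2.1574 × 10^8 = 2.50 mg/mL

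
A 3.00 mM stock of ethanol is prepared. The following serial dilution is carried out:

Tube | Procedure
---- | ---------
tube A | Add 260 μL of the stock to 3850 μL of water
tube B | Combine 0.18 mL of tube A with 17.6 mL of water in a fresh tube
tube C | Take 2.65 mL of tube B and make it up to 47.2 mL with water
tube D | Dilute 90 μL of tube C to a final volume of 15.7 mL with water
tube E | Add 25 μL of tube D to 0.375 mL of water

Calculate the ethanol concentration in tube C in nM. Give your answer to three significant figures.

Step 1: 260 μL + 3850 μL = 4110 μL total → factor 4110/260 = 15.808
Step 2: 0.18 mL + 17.6 mL = 17.78 mL total → factor 17.78/0.18 = 98.778
Step 3: 2.65 mL brought to 47.2 mL → factor 47.2/2.65 = 17.811
Dilution factor through tube C = 15.808 × 98.778 × 17.811 = 27811
[tube C] = 3.00 mM / 27811 = 0.0001079 mM = 108 nM

108 nM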